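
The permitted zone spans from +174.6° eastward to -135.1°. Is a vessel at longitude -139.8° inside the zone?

Yes

Band width going east from +174.6° to -135.1°: ((-135.1 − 174.6) mod 360) = 50.3°.
Offset of -139.8° east of the west edge: ((-139.8 − 174.6) mod 360) = 45.6°.
45.6° ≤ 50.3° ⇒ inside.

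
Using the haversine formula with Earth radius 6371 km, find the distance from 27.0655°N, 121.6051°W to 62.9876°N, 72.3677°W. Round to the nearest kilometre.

5335 km

Δλ = -72.3677 − -121.6051 = 49.2374°.
Δφ = 62.9876 − 27.0655 = 35.9221°.
a = sin²(Δφ/2) + cos φ₁ · cos φ₂ · sin²(Δλ/2) = 0.165278.
c = 2·atan2(√a, √(1−a)) = 0.83734 rad → d = 6371·c ≈ 5334.67 km.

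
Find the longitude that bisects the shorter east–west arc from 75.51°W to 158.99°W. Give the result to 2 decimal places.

Signed shortest Δλ from -75.51° to -158.99° is -83.48°.
Midpoint longitude = -75.51° + (-83.48°)/2 = -75.51° − 41.74° = -117.25°.

117.25°W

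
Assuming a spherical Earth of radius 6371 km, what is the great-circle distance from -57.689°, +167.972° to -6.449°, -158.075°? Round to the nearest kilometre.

6407 km

Δλ = -158.075 − 167.972 = -326.047°; wrapped into (−180°, 180°]: 33.953°.
Δφ = -6.449 − -57.689 = 51.240°.
a = sin²(Δφ/2) + cos φ₁ · cos φ₂ · sin²(Δλ/2) = 0.232250.
c = 2·atan2(√a, √(1−a)) = 1.00570 rad → d = 6371·c ≈ 6407.30 km.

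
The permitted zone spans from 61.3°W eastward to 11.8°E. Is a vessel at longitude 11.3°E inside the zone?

Yes

Band width going east from -61.3° to +11.8°: ((11.8 − -61.3) mod 360) = 73.1°.
Offset of +11.3° east of the west edge: ((11.3 − -61.3) mod 360) = 72.6°.
72.6° ≤ 73.1° ⇒ inside.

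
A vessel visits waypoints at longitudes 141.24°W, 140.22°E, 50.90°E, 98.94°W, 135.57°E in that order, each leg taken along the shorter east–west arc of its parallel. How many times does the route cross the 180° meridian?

Leg 1: -141.24° → +140.22°, shortest Δλ = -78.54° (west) — crosses 180°.
Leg 2: +140.22° → +50.90°, shortest Δλ = -89.32° (west) — does not cross 180°.
Leg 3: +50.90° → -98.94°, shortest Δλ = -149.84° (west) — does not cross 180°.
Leg 4: -98.94° → +135.57°, shortest Δλ = -125.49° (west) — crosses 180°.
Total crossings: 2.

2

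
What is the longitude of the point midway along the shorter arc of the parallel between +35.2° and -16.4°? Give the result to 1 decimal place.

Signed shortest Δλ from +35.2° to -16.4° is -51.6°.
Midpoint longitude = +35.2° + (-51.6°)/2 = +35.2° − 25.8° = +9.4°.

+9.4°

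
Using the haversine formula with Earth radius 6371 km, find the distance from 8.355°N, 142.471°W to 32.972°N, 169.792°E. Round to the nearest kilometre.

Δλ = 169.792 − -142.471 = 312.263°; wrapped into (−180°, 180°]: -47.737°.
Δφ = 32.972 − 8.355 = 24.617°.
a = sin²(Δφ/2) + cos φ₁ · cos φ₂ · sin²(Δλ/2) = 0.181347.
c = 2·atan2(√a, √(1−a)) = 0.87980 rad → d = 6371·c ≈ 5605.20 km.

5605 km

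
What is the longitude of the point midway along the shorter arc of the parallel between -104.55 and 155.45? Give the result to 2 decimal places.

Signed shortest Δλ from -104.55° to +155.45° is -100.00°.
Midpoint longitude = -104.55° + (-100.00°)/2 = -104.55° − 50.00° = -154.55°.
(The naïve average (-104.55 + +155.45)/2 = 25.45° is on the wrong side of the globe.)

-154.55°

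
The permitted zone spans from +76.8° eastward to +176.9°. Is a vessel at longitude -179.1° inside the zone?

No

Band width going east from +76.8° to +176.9°: ((176.9 − 76.8) mod 360) = 100.1°.
Offset of -179.1° east of the west edge: ((-179.1 − 76.8) mod 360) = 104.1°.
104.1° > 100.1° ⇒ outside.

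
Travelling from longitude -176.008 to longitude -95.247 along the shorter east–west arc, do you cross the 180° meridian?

No

Signed shortest Δλ = ((-95.247 − -176.008 + 180) mod 360) − 180 = 80.761°.
Going east by 80.761° from -176.008° reaches -95.247° without touching 180°.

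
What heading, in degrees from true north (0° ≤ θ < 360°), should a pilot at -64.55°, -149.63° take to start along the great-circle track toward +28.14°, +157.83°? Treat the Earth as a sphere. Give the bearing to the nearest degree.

314°

Δλ = 157.83 − -149.63 = 307.46°; wrapped into (−180°, 180°]: -52.54°.
θ = atan2( sin Δλ · cos φ₂ , cos φ₁ · sin φ₂ − sin φ₁ · cos φ₂ · cos Δλ )
  = atan2(-0.69995, 0.68694) = -45.537° → normalised to [0°, 360°): 314.463°.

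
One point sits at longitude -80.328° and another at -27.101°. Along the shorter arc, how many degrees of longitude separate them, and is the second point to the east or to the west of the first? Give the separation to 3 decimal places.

53.227° east

Raw difference: -27.101 − -80.328 = 53.227°.
Normalise into (−180°, 180°]: 53.227° stays 53.227°.
Positive ⇒ the second point lies to the east; separation 53.227°.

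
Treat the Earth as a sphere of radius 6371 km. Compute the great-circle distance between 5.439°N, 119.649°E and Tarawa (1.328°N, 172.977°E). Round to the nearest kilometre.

5935 km

Δλ = 172.977 − 119.649 = 53.328°.
Δφ = 1.328 − 5.439 = -4.111°.
a = sin²(Δφ/2) + cos φ₁ · cos φ₂ · sin²(Δλ/2) = 0.201709.
c = 2·atan2(√a, √(1−a)) = 0.93156 rad → d = 6371·c ≈ 5934.98 km.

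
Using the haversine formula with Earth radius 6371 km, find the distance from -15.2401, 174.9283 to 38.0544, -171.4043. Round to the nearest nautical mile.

Δλ = -171.4043 − 174.9283 = -346.3326°; wrapped into (−180°, 180°]: 13.6674°.
Δφ = 38.0544 − -15.2401 = 53.2945°.
a = sin²(Δφ/2) + cos φ₁ · cos φ₂ · sin²(Δλ/2) = 0.211905.
c = 2·atan2(√a, √(1−a)) = 0.95674 rad → d = 6371·c ≈ 6095.38 km ≈ 3291.24 nmi.

3291 nmi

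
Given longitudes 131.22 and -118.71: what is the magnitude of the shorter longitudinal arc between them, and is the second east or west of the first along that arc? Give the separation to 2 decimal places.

Raw difference: -118.71 − 131.22 = -249.93°.
Normalise into (−180°, 180°]: -249.93° + 360° = 110.07°.
Positive ⇒ the second point lies to the east; separation 110.07°.

110.07° east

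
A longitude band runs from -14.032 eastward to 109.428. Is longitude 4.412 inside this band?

Band width going east from -14.032° to +109.428°: ((109.428 − -14.032) mod 360) = 123.460°.
Offset of +4.412° east of the west edge: ((4.412 − -14.032) mod 360) = 18.444°.
18.444° ≤ 123.460° ⇒ inside.

Yes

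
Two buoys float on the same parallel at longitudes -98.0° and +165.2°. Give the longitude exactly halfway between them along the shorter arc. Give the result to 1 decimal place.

-146.4°

Signed shortest Δλ from -98.0° to +165.2° is -96.8°.
Midpoint longitude = -98.0° + (-96.8°)/2 = -98.0° − 48.4° = -146.4°.
(The naïve average (-98.0 + +165.2)/2 = 33.6° is on the wrong side of the globe.)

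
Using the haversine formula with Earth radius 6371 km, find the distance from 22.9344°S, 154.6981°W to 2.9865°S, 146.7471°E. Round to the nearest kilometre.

6671 km

Δλ = 146.7471 − -154.6981 = 301.4452°; wrapped into (−180°, 180°]: -58.5548°.
Δφ = -2.9865 − -22.9344 = 19.9479°.
a = sin²(Δφ/2) + cos φ₁ · cos φ₂ · sin²(Δλ/2) = 0.249953.
c = 2·atan2(√a, √(1−a)) = 1.04709 rad → d = 6371·c ≈ 6671.00 km.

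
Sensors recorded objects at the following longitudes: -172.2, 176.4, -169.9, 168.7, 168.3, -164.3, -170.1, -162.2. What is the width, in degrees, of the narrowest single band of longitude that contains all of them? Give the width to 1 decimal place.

Sort the longitudes: -172.2°, -170.1°, -169.9°, -164.3°, -162.2°, +168.3°, +168.7°, +176.4°.
Eastward gaps between consecutive values (wrapping around): 2.1°, 0.2°, 5.6°, 2.1°, 330.5°, 0.4°, 7.7°, 11.4°.
Largest gap = 330.5° ⇒ minimal covering band is its complement: 360° − 330.5° = 29.5°.
Band runs from +168.3° eastward to -162.2°, crossing the antimeridian.

29.5°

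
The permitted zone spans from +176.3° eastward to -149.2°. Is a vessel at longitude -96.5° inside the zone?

Band width going east from +176.3° to -149.2°: ((-149.2 − 176.3) mod 360) = 34.5°.
Offset of -96.5° east of the west edge: ((-96.5 − 176.3) mod 360) = 87.2°.
87.2° > 34.5° ⇒ outside.

No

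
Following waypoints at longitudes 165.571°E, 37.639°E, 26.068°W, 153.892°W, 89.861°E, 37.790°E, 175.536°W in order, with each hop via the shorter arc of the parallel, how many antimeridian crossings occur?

Leg 1: +165.571° → +37.639°, shortest Δλ = -127.932° (west) — does not cross 180°.
Leg 2: +37.639° → -26.068°, shortest Δλ = -63.707° (west) — does not cross 180°.
Leg 3: -26.068° → -153.892°, shortest Δλ = -127.824° (west) — does not cross 180°.
Leg 4: -153.892° → +89.861°, shortest Δλ = -116.247° (west) — crosses 180°.
Leg 5: +89.861° → +37.790°, shortest Δλ = -52.071° (west) — does not cross 180°.
Leg 6: +37.790° → -175.536°, shortest Δλ = 146.674° (east) — crosses 180°.
Total crossings: 2.

2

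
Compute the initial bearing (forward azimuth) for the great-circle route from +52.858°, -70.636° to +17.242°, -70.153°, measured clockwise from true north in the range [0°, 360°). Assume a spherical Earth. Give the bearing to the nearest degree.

Δλ = -70.153 − -70.636 = 0.483°.
θ = atan2( sin Δλ · cos φ₂ , cos φ₁ · sin φ₂ − sin φ₁ · cos φ₂ · cos Δλ )
  = atan2(0.00805, -0.58232) = 179.208° → normalised to [0°, 360°): 179.208°.

179°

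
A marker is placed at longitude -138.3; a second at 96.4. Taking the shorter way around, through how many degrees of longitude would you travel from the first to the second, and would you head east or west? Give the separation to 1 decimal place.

Raw difference: 96.4 − -138.3 = 234.7°.
Normalise into (−180°, 180°]: 234.7° − 360° = -125.3°.
Negative ⇒ the second point lies to the west; separation 125.3°.

125.3° west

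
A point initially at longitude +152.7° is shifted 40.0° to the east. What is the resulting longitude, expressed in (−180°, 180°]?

-167.3°

Start at +152.7°; shift +40.0° → +192.7°.
+192.7° lies outside (−180°, 180°]; subtract 360° → -167.3°.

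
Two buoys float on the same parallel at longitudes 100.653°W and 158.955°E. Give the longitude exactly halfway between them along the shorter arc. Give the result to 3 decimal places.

Signed shortest Δλ from -100.653° to +158.955° is -100.392°.
Midpoint longitude = -100.653° + (-100.392°)/2 = -100.653° − 50.196° = -150.849°.
(The naïve average (-100.653 + +158.955)/2 = 29.151° is on the wrong side of the globe.)

150.849°W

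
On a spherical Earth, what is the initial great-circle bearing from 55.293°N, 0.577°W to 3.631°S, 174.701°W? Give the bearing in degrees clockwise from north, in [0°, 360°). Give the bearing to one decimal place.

Δλ = -174.701 − -0.577 = -174.124°.
θ = atan2( sin Δλ · cos φ₂ , cos φ₁ · sin φ₂ − sin φ₁ · cos φ₂ · cos Δλ )
  = atan2(-0.10217, 0.78005) = -7.462° → normalised to [0°, 360°): 352.538°.

352.5°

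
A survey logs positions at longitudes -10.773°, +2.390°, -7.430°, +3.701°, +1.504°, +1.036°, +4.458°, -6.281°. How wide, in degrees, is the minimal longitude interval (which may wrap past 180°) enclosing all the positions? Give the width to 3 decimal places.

15.231°

Sort the longitudes: -10.773°, -7.430°, -6.281°, +1.036°, +1.504°, +2.390°, +3.701°, +4.458°.
Eastward gaps between consecutive values (wrapping around): 3.343°, 1.149°, 7.317°, 0.468°, 0.886°, 1.311°, 0.757°, 344.769°.
Largest gap = 344.769° ⇒ minimal covering band is its complement: 360° − 344.769° = 15.231°.
Band runs from -10.773° eastward to +4.458°.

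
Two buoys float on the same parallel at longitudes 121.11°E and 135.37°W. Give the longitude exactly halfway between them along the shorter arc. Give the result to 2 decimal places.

Signed shortest Δλ from +121.11° to -135.37° is +103.52°.
Midpoint longitude = +121.11° + (+103.52°)/2 = +121.11° + 51.76° = +172.87°.
(The naïve average (+121.11 + -135.37)/2 = -7.13° is on the wrong side of the globe.)

172.87°E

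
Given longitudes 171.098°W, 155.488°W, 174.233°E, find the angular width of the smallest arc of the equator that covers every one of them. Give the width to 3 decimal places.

30.279°

Sort the longitudes: -171.098°, -155.488°, +174.233°.
Eastward gaps between consecutive values (wrapping around): 15.610°, 329.721°, 14.669°.
Largest gap = 329.721° ⇒ minimal covering band is its complement: 360° − 329.721° = 30.279°.
Band runs from +174.233° eastward to -155.488°, crossing the antimeridian.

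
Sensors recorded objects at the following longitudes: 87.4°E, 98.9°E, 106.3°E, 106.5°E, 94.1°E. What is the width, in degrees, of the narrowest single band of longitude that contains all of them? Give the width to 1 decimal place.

Sort the longitudes: +87.4°, +94.1°, +98.9°, +106.3°, +106.5°.
Eastward gaps between consecutive values (wrapping around): 6.7°, 4.8°, 7.4°, 0.2°, 340.9°.
Largest gap = 340.9° ⇒ minimal covering band is its complement: 360° − 340.9° = 19.1°.
Band runs from +87.4° eastward to +106.5°.

19.1°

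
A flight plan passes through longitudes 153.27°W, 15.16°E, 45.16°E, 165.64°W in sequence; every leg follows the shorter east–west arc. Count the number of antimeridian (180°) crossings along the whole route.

Leg 1: -153.27° → +15.16°, shortest Δλ = 168.43° (east) — does not cross 180°.
Leg 2: +15.16° → +45.16°, shortest Δλ = 30.0° (east) — does not cross 180°.
Leg 3: +45.16° → -165.64°, shortest Δλ = 149.2° (east) — crosses 180°.
Total crossings: 1.

1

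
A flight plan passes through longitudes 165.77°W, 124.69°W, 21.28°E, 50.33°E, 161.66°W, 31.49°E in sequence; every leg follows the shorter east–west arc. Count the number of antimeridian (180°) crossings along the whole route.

Leg 1: -165.77° → -124.69°, shortest Δλ = 41.08° (east) — does not cross 180°.
Leg 2: -124.69° → +21.28°, shortest Δλ = 145.97° (east) — does not cross 180°.
Leg 3: +21.28° → +50.33°, shortest Δλ = 29.05° (east) — does not cross 180°.
Leg 4: +50.33° → -161.66°, shortest Δλ = 148.01° (east) — crosses 180°.
Leg 5: -161.66° → +31.49°, shortest Δλ = -166.85° (west) — crosses 180°.
Total crossings: 2.

2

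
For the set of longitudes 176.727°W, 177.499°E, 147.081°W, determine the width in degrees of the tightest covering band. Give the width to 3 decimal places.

Sort the longitudes: -176.727°, -147.081°, +177.499°.
Eastward gaps between consecutive values (wrapping around): 29.646°, 324.580°, 5.774°.
Largest gap = 324.580° ⇒ minimal covering band is its complement: 360° − 324.580° = 35.420°.
Band runs from +177.499° eastward to -147.081°, crossing the antimeridian.

35.420°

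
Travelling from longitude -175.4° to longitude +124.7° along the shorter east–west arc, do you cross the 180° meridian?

Naïve |124.7 − -175.4| = 300.1° > 180°, so the shorter arc goes the other way round — across 180°.
Signed shortest Δλ = ((124.7 − -175.4 + 180) mod 360) − 180 = -59.9°.
Going west by 59.9° from -175.4° passes through 180° before reaching +124.7°.

Yes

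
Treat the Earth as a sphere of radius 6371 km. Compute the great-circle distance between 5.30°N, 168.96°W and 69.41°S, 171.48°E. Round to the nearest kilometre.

8440 km

Δλ = 171.48 − -168.96 = 340.44°; wrapped into (−180°, 180°]: -19.56°.
Δφ = -69.41 − 5.30 = -74.71°.
a = sin²(Δφ/2) + cos φ₁ · cos φ₂ · sin²(Δλ/2) = 0.378252.
c = 2·atan2(√a, √(1−a)) = 1.32483 rad → d = 6371·c ≈ 8440.47 km.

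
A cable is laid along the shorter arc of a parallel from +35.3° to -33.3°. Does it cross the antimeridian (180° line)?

Signed shortest Δλ = ((-33.3 − 35.3 + 180) mod 360) − 180 = -68.6°.
Going west by 68.6° from +35.3° reaches -33.3° without touching 180°.

No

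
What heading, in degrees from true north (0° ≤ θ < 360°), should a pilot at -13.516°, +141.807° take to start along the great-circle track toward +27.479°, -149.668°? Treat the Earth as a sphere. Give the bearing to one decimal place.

Δλ = -149.668 − 141.807 = -291.475°; wrapped into (−180°, 180°]: 68.525°.
θ = atan2( sin Δλ · cos φ₂ , cos φ₁ · sin φ₂ − sin φ₁ · cos φ₂ · cos Δλ )
  = atan2(0.82559, 0.52455) = 57.569° → normalised to [0°, 360°): 57.569°.

57.6°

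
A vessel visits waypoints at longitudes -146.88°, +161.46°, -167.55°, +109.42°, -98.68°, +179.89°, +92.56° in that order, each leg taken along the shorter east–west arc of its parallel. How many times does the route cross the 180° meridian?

5

Leg 1: -146.88° → +161.46°, shortest Δλ = -51.66° (west) — crosses 180°.
Leg 2: +161.46° → -167.55°, shortest Δλ = 30.99° (east) — crosses 180°.
Leg 3: -167.55° → +109.42°, shortest Δλ = -83.03° (west) — crosses 180°.
Leg 4: +109.42° → -98.68°, shortest Δλ = 151.9° (east) — crosses 180°.
Leg 5: -98.68° → +179.89°, shortest Δλ = -81.43° (west) — crosses 180°.
Leg 6: +179.89° → +92.56°, shortest Δλ = -87.33° (west) — does not cross 180°.
Total crossings: 5.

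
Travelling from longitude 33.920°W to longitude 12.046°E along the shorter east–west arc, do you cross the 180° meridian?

No

Signed shortest Δλ = ((12.046 − -33.920 + 180) mod 360) − 180 = 45.966°.
Going east by 45.966° from -33.920° reaches +12.046° without touching 180°.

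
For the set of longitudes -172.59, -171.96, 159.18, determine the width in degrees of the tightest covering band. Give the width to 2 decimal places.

Sort the longitudes: -172.59°, -171.96°, +159.18°.
Eastward gaps between consecutive values (wrapping around): 0.63°, 331.14°, 28.23°.
Largest gap = 331.14° ⇒ minimal covering band is its complement: 360° − 331.14° = 28.86°.
Band runs from +159.18° eastward to -171.96°, crossing the antimeridian.

28.86°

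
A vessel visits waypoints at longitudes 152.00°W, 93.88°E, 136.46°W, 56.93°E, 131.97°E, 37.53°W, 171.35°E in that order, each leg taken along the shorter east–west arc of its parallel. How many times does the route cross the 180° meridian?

Leg 1: -152.00° → +93.88°, shortest Δλ = -114.12° (west) — crosses 180°.
Leg 2: +93.88° → -136.46°, shortest Δλ = 129.66° (east) — crosses 180°.
Leg 3: -136.46° → +56.93°, shortest Δλ = -166.61° (west) — crosses 180°.
Leg 4: +56.93° → +131.97°, shortest Δλ = 75.04° (east) — does not cross 180°.
Leg 5: +131.97° → -37.53°, shortest Δλ = -169.5° (west) — does not cross 180°.
Leg 6: -37.53° → +171.35°, shortest Δλ = -151.12° (west) — crosses 180°.
Total crossings: 4.

4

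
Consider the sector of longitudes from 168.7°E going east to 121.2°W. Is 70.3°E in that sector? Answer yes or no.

Band width going east from +168.7° to -121.2°: ((-121.2 − 168.7) mod 360) = 70.1°.
Offset of +70.3° east of the west edge: ((70.3 − 168.7) mod 360) = 261.6°.
261.6° > 70.1° ⇒ outside.

No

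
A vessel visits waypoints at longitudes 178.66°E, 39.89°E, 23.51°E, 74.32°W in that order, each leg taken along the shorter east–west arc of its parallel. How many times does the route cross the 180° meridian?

Leg 1: +178.66° → +39.89°, shortest Δλ = -138.77° (west) — does not cross 180°.
Leg 2: +39.89° → +23.51°, shortest Δλ = -16.38° (west) — does not cross 180°.
Leg 3: +23.51° → -74.32°, shortest Δλ = -97.83° (west) — does not cross 180°.
Total crossings: 0.

0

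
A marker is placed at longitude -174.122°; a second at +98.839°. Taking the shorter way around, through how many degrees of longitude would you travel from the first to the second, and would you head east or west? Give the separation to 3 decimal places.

87.039° west

Raw difference: 98.839 − -174.122 = 272.961°.
Normalise into (−180°, 180°]: 272.961° − 360° = -87.039°.
Negative ⇒ the second point lies to the west; separation 87.039°.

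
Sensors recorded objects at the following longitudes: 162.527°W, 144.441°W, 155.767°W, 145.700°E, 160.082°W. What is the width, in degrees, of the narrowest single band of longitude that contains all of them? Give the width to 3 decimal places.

Sort the longitudes: -162.527°, -160.082°, -155.767°, -144.441°, +145.700°.
Eastward gaps between consecutive values (wrapping around): 2.445°, 4.315°, 11.326°, 290.141°, 51.773°.
Largest gap = 290.141° ⇒ minimal covering band is its complement: 360° − 290.141° = 69.859°.
Band runs from +145.700° eastward to -144.441°, crossing the antimeridian.

69.859°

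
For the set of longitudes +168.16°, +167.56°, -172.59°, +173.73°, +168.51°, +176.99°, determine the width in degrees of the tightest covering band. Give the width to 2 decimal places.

Sort the longitudes: -172.59°, +167.56°, +168.16°, +168.51°, +173.73°, +176.99°.
Eastward gaps between consecutive values (wrapping around): 340.15°, 0.60°, 0.35°, 5.22°, 3.26°, 10.42°.
Largest gap = 340.15° ⇒ minimal covering band is its complement: 360° − 340.15° = 19.85°.
Band runs from +167.56° eastward to -172.59°, crossing the antimeridian.

19.85°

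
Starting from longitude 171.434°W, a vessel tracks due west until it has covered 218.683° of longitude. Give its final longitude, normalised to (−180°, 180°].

Start at -171.434°; shift −218.683° → -390.117°.
-390.117° lies outside (−180°, 180°]; add 360° → -30.117°.

30.117°W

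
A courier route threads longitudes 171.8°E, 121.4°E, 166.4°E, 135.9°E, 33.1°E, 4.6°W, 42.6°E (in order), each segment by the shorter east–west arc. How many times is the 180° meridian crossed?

0

Leg 1: +171.8° → +121.4°, shortest Δλ = -50.4° (west) — does not cross 180°.
Leg 2: +121.4° → +166.4°, shortest Δλ = 45.0° (east) — does not cross 180°.
Leg 3: +166.4° → +135.9°, shortest Δλ = -30.5° (west) — does not cross 180°.
Leg 4: +135.9° → +33.1°, shortest Δλ = -102.8° (west) — does not cross 180°.
Leg 5: +33.1° → -4.6°, shortest Δλ = -37.7° (west) — does not cross 180°.
Leg 6: -4.6° → +42.6°, shortest Δλ = 47.2° (east) — does not cross 180°.
Total crossings: 0.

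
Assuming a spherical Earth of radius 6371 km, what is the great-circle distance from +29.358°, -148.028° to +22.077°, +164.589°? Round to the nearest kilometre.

Δλ = 164.589 − -148.028 = 312.617°; wrapped into (−180°, 180°]: -47.383°.
Δφ = 22.077 − 29.358 = -7.281°.
a = sin²(Δφ/2) + cos φ₁ · cos φ₂ · sin²(Δλ/2) = 0.134432.
c = 2·atan2(√a, √(1−a)) = 0.75081 rad → d = 6371·c ≈ 4783.42 km.

4783 km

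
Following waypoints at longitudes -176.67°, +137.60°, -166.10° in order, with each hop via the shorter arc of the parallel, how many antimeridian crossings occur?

2

Leg 1: -176.67° → +137.60°, shortest Δλ = -45.73° (west) — crosses 180°.
Leg 2: +137.60° → -166.10°, shortest Δλ = 56.3° (east) — crosses 180°.
Total crossings: 2.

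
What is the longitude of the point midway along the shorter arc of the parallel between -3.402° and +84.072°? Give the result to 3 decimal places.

Signed shortest Δλ from -3.402° to +84.072° is +87.474°.
Midpoint longitude = -3.402° + (+87.474°)/2 = -3.402° + 43.737° = +40.335°.

+40.335°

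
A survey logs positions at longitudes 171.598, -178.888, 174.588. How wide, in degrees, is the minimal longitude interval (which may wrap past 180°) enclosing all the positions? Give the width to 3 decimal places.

9.514°

Sort the longitudes: -178.888°, +171.598°, +174.588°.
Eastward gaps between consecutive values (wrapping around): 350.486°, 2.990°, 6.524°.
Largest gap = 350.486° ⇒ minimal covering band is its complement: 360° − 350.486° = 9.514°.
Band runs from +171.598° eastward to -178.888°, crossing the antimeridian.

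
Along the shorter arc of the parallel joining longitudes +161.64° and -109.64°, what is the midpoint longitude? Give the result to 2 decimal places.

-154.00°

Signed shortest Δλ from +161.64° to -109.64° is +88.72°.
Midpoint longitude = +161.64° + (+88.72°)/2 = +161.64° + 44.36° = +206.00°.
Normalise into (−180°, 180°]: -154.00°.
(The naïve average (+161.64 + -109.64)/2 = 26.0° is on the wrong side of the globe.)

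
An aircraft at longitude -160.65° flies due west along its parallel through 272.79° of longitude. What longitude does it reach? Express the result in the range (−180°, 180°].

-73.44°

Start at -160.65°; shift −272.79° → -433.44°.
-433.44° lies outside (−180°, 180°]; add 360° → -73.44°.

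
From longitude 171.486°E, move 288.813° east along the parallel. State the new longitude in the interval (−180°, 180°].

Start at +171.486°; shift +288.813° → +460.299°.
+460.299° lies outside (−180°, 180°]; subtract 360° → +100.299°.

100.299°E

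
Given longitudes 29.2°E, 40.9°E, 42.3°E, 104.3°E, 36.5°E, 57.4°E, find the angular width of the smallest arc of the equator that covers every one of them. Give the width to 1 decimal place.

Sort the longitudes: +29.2°, +36.5°, +40.9°, +42.3°, +57.4°, +104.3°.
Eastward gaps between consecutive values (wrapping around): 7.3°, 4.4°, 1.4°, 15.1°, 46.9°, 284.9°.
Largest gap = 284.9° ⇒ minimal covering band is its complement: 360° − 284.9° = 75.1°.
Band runs from +29.2° eastward to +104.3°.

75.1°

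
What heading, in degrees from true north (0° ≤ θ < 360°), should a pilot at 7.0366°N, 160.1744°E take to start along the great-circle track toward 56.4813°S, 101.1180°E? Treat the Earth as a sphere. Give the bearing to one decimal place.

208.8°

Δλ = 101.1180 − 160.1744 = -59.0564°.
θ = atan2( sin Δλ · cos φ₂ , cos φ₁ · sin φ₂ − sin φ₁ · cos φ₂ · cos Δλ )
  = atan2(-0.47362, -0.86221) = -151.220° → normalised to [0°, 360°): 208.780°.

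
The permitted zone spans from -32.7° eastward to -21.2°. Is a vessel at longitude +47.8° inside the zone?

Band width going east from -32.7° to -21.2°: ((-21.2 − -32.7) mod 360) = 11.5°.
Offset of +47.8° east of the west edge: ((47.8 − -32.7) mod 360) = 80.5°.
80.5° > 11.5° ⇒ outside.

No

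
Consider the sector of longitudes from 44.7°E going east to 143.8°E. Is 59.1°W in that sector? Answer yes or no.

Band width going east from +44.7° to +143.8°: ((143.8 − 44.7) mod 360) = 99.1°.
Offset of -59.1° east of the west edge: ((-59.1 − 44.7) mod 360) = 256.2°.
256.2° > 99.1° ⇒ outside.

No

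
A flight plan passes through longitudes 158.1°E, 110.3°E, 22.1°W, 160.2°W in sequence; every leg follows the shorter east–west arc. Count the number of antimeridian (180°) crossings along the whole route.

Leg 1: +158.1° → +110.3°, shortest Δλ = -47.8° (west) — does not cross 180°.
Leg 2: +110.3° → -22.1°, shortest Δλ = -132.4° (west) — does not cross 180°.
Leg 3: -22.1° → -160.2°, shortest Δλ = -138.1° (west) — does not cross 180°.
Total crossings: 0.

0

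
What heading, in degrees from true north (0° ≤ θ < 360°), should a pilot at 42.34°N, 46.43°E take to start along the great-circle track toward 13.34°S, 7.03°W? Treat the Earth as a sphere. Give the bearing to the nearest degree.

234°

Δλ = -7.03 − 46.43 = -53.46°.
θ = atan2( sin Δλ · cos φ₂ , cos φ₁ · sin φ₂ − sin φ₁ · cos φ₂ · cos Δλ )
  = atan2(-0.78176, -0.56073) = -125.651° → normalised to [0°, 360°): 234.349°.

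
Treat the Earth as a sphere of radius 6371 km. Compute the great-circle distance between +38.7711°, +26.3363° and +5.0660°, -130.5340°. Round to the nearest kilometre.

Δλ = -130.5340 − 26.3363 = -156.8703°.
Δφ = 5.0660 − 38.7711 = -33.7051°.
a = sin²(Δφ/2) + cos φ₁ · cos φ₂ · sin²(Δλ/2) = 0.829443.
c = 2·atan2(√a, √(1−a)) = 2.29013 rad → d = 6371·c ≈ 14590.44 km.

14590 km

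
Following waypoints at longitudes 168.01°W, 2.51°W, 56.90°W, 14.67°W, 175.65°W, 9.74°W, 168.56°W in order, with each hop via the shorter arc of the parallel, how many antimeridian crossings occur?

Leg 1: -168.01° → -2.51°, shortest Δλ = 165.5° (east) — does not cross 180°.
Leg 2: -2.51° → -56.90°, shortest Δλ = -54.39° (west) — does not cross 180°.
Leg 3: -56.90° → -14.67°, shortest Δλ = 42.23° (east) — does not cross 180°.
Leg 4: -14.67° → -175.65°, shortest Δλ = -160.98° (west) — does not cross 180°.
Leg 5: -175.65° → -9.74°, shortest Δλ = 165.91° (east) — does not cross 180°.
Leg 6: -9.74° → -168.56°, shortest Δλ = -158.82° (west) — does not cross 180°.
Total crossings: 0.

0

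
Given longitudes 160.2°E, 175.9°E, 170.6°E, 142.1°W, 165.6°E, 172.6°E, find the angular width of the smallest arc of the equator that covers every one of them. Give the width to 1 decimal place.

57.7°

Sort the longitudes: -142.1°, +160.2°, +165.6°, +170.6°, +172.6°, +175.9°.
Eastward gaps between consecutive values (wrapping around): 302.3°, 5.4°, 5.0°, 2.0°, 3.3°, 42.0°.
Largest gap = 302.3° ⇒ minimal covering band is its complement: 360° − 302.3° = 57.7°.
Band runs from +160.2° eastward to -142.1°, crossing the antimeridian.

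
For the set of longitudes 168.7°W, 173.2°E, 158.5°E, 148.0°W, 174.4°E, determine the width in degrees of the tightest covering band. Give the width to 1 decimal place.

Sort the longitudes: -168.7°, -148.0°, +158.5°, +173.2°, +174.4°.
Eastward gaps between consecutive values (wrapping around): 20.7°, 306.5°, 14.7°, 1.2°, 16.9°.
Largest gap = 306.5° ⇒ minimal covering band is its complement: 360° − 306.5° = 53.5°.
Band runs from +158.5° eastward to -148.0°, crossing the antimeridian.

53.5°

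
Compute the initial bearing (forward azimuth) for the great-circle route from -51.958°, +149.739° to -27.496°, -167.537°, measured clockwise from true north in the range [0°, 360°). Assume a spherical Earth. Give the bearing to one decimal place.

Δλ = -167.537 − 149.739 = -317.276°; wrapped into (−180°, 180°]: 42.724°.
θ = atan2( sin Δλ · cos φ₂ , cos φ₁ · sin φ₂ − sin φ₁ · cos φ₂ · cos Δλ )
  = atan2(0.60183, 0.22870) = 69.193° → normalised to [0°, 360°): 69.193°.

69.2°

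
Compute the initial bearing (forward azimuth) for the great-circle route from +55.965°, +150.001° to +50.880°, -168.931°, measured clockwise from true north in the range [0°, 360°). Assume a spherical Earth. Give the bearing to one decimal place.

Δλ = -168.931 − 150.001 = -318.932°; wrapped into (−180°, 180°]: 41.068°.
θ = atan2( sin Δλ · cos φ₂ , cos φ₁ · sin φ₂ − sin φ₁ · cos φ₂ · cos Δλ )
  = atan2(0.41450, 0.04003) = 84.484° → normalised to [0°, 360°): 84.484°.

84.5°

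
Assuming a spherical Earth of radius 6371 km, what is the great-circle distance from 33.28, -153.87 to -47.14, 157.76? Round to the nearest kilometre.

Δλ = 157.76 − -153.87 = 311.63°; wrapped into (−180°, 180°]: -48.37°.
Δφ = -47.14 − 33.28 = -80.42°.
a = sin²(Δφ/2) + cos φ₁ · cos φ₂ · sin²(Δλ/2) = 0.512231.
c = 2·atan2(√a, √(1−a)) = 1.59526 rad → d = 6371·c ≈ 10163.41 km.

10163 km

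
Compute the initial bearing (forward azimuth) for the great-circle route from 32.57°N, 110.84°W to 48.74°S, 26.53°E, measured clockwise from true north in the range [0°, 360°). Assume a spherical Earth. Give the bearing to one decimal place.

129.8°

Δλ = 26.53 − -110.84 = 137.37°.
θ = atan2( sin Δλ · cos φ₂ , cos φ₁ · sin φ₂ − sin φ₁ · cos φ₂ · cos Δλ )
  = atan2(0.44664, -0.37230) = 129.814° → normalised to [0°, 360°): 129.814°.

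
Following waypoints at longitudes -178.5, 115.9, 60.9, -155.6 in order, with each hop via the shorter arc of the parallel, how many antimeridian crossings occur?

2

Leg 1: -178.5° → +115.9°, shortest Δλ = -65.6° (west) — crosses 180°.
Leg 2: +115.9° → +60.9°, shortest Δλ = -55.0° (west) — does not cross 180°.
Leg 3: +60.9° → -155.6°, shortest Δλ = 143.5° (east) — crosses 180°.
Total crossings: 2.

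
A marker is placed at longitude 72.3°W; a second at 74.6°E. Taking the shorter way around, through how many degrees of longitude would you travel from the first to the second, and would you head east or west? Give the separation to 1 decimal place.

Raw difference: 74.6 − -72.3 = 146.9°.
Normalise into (−180°, 180°]: 146.9° stays 146.9°.
Positive ⇒ the second point lies to the east; separation 146.9°.

146.9° east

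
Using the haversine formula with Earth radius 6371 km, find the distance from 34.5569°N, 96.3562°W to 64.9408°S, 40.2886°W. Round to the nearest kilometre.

12077 km

Δλ = -40.2886 − -96.3562 = 56.0676°.
Δφ = -64.9408 − 34.5569 = -99.4977°.
a = sin²(Δφ/2) + cos φ₁ · cos φ₂ · sin²(Δλ/2) = 0.659557.
c = 2·atan2(√a, √(1−a)) = 1.89559 rad → d = 6371·c ≈ 12076.80 km.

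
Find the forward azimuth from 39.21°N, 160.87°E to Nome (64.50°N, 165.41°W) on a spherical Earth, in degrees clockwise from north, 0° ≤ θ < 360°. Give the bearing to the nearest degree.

27°

Δλ = -165.41 − 160.87 = -326.28°; wrapped into (−180°, 180°]: 33.72°.
θ = atan2( sin Δλ · cos φ₂ , cos φ₁ · sin φ₂ − sin φ₁ · cos φ₂ · cos Δλ )
  = atan2(0.23899, 0.47299) = 26.807° → normalised to [0°, 360°): 26.807°.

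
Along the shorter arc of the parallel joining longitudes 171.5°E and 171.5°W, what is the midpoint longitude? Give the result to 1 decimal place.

180.0°E

Signed shortest Δλ from +171.5° to -171.5° is +17.0°.
Midpoint longitude = +171.5° + (+17.0°)/2 = +171.5° + 8.5° = +180.0°.
(The naïve average (+171.5 + -171.5)/2 = 0.0° is on the wrong side of the globe.)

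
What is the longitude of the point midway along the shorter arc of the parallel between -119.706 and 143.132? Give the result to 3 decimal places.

-168.287°

Signed shortest Δλ from -119.706° to +143.132° is -97.162°.
Midpoint longitude = -119.706° + (-97.162°)/2 = -119.706° − 48.581° = -168.287°.
(The naïve average (-119.706 + +143.132)/2 = 11.713° is on the wrong side of the globe.)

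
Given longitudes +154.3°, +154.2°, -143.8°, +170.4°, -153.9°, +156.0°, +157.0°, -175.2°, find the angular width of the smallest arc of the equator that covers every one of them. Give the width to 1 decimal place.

Sort the longitudes: -175.2°, -153.9°, -143.8°, +154.2°, +154.3°, +156.0°, +157.0°, +170.4°.
Eastward gaps between consecutive values (wrapping around): 21.3°, 10.1°, 298.0°, 0.1°, 1.7°, 1.0°, 13.4°, 14.4°.
Largest gap = 298.0° ⇒ minimal covering band is its complement: 360° − 298.0° = 62.0°.
Band runs from +154.2° eastward to -143.8°, crossing the antimeridian.

62.0°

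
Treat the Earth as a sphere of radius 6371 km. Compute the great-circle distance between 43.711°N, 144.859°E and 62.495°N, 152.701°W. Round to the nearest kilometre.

Δλ = -152.701 − 144.859 = -297.560°; wrapped into (−180°, 180°]: 62.440°.
Δφ = 62.495 − 43.711 = 18.784°.
a = sin²(Δφ/2) + cos φ₁ · cos φ₂ · sin²(Δλ/2) = 0.116316.
c = 2·atan2(√a, √(1−a)) = 0.69607 rad → d = 6371·c ≈ 4434.66 km.

4435 km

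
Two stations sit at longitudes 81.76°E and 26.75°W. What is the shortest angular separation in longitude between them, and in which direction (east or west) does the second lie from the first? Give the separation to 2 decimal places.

108.51° west

Raw difference: -26.75 − 81.76 = -108.51°.
Normalise into (−180°, 180°]: -108.51° stays -108.51°.
Negative ⇒ the second point lies to the west; separation 108.51°.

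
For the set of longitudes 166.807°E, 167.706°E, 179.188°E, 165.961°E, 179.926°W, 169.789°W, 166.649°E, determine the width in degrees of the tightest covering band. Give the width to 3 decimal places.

Sort the longitudes: -179.926°, -169.789°, +165.961°, +166.649°, +166.807°, +167.706°, +179.188°.
Eastward gaps between consecutive values (wrapping around): 10.137°, 335.750°, 0.688°, 0.158°, 0.899°, 11.482°, 0.886°.
Largest gap = 335.750° ⇒ minimal covering band is its complement: 360° − 335.750° = 24.250°.
Band runs from +165.961° eastward to -169.789°, crossing the antimeridian.

24.250°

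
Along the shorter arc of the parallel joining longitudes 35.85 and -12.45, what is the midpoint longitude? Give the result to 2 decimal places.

+11.70°

Signed shortest Δλ from +35.85° to -12.45° is -48.30°.
Midpoint longitude = +35.85° + (-48.30°)/2 = +35.85° − 24.15° = +11.70°.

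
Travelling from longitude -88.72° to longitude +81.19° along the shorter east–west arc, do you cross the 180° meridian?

Signed shortest Δλ = ((81.19 − -88.72 + 180) mod 360) − 180 = 169.91°.
Going east by 169.91° from -88.72° reaches +81.19° without touching 180°.

No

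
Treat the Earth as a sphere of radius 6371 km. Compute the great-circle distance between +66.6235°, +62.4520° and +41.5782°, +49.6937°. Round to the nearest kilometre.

2893 km

Δλ = 49.6937 − 62.4520 = -12.7583°.
Δφ = 41.5782 − 66.6235 = -25.0453°.
a = sin²(Δφ/2) + cos φ₁ · cos φ₂ · sin²(Δλ/2) = 0.050677.
c = 2·atan2(√a, √(1−a)) = 0.45412 rad → d = 6371·c ≈ 2893.23 km.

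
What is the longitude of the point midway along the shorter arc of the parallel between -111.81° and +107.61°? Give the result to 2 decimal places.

+177.90°

Signed shortest Δλ from -111.81° to +107.61° is -140.58°.
Midpoint longitude = -111.81° + (-140.58°)/2 = -111.81° − 70.29° = -182.10°.
Normalise into (−180°, 180°]: +177.90°.
(The naïve average (-111.81 + +107.61)/2 = -2.1° is on the wrong side of the globe.)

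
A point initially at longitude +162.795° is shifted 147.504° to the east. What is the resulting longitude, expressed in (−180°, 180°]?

Start at +162.795°; shift +147.504° → +310.299°.
+310.299° lies outside (−180°, 180°]; subtract 360° → -49.701°.

-49.701°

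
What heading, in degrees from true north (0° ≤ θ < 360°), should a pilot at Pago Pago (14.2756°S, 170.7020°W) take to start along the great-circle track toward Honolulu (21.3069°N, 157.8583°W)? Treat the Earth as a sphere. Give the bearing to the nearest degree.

Δλ = -157.8583 − -170.7020 = 12.8437°.
θ = atan2( sin Δλ · cos φ₂ , cos φ₁ · sin φ₂ − sin φ₁ · cos φ₂ · cos Δλ )
  = atan2(0.20710, 0.57613) = 19.772° → normalised to [0°, 360°): 19.772°.

20°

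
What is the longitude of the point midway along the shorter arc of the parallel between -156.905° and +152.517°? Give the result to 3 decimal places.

+177.806°

Signed shortest Δλ from -156.905° to +152.517° is -50.578°.
Midpoint longitude = -156.905° + (-50.578°)/2 = -156.905° − 25.289° = -182.194°.
Normalise into (−180°, 180°]: +177.806°.
(The naïve average (-156.905 + +152.517)/2 = -2.194° is on the wrong side of the globe.)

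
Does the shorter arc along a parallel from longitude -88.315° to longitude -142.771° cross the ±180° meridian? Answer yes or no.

Signed shortest Δλ = ((-142.771 − -88.315 + 180) mod 360) − 180 = -54.456°.
Going west by 54.456° from -88.315° reaches -142.771° without touching 180°.

No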